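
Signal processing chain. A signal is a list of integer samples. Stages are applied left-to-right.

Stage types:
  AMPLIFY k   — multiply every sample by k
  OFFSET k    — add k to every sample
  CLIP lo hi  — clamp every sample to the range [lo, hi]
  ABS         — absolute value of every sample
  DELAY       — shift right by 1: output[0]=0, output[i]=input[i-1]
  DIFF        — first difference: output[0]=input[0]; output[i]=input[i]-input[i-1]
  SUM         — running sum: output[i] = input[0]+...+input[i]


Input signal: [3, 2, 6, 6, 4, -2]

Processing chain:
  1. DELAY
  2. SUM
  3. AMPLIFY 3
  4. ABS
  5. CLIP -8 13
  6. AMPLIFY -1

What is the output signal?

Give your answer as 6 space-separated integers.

Answer: 0 -9 -13 -13 -13 -13

Derivation:
Input: [3, 2, 6, 6, 4, -2]
Stage 1 (DELAY): [0, 3, 2, 6, 6, 4] = [0, 3, 2, 6, 6, 4] -> [0, 3, 2, 6, 6, 4]
Stage 2 (SUM): sum[0..0]=0, sum[0..1]=3, sum[0..2]=5, sum[0..3]=11, sum[0..4]=17, sum[0..5]=21 -> [0, 3, 5, 11, 17, 21]
Stage 3 (AMPLIFY 3): 0*3=0, 3*3=9, 5*3=15, 11*3=33, 17*3=51, 21*3=63 -> [0, 9, 15, 33, 51, 63]
Stage 4 (ABS): |0|=0, |9|=9, |15|=15, |33|=33, |51|=51, |63|=63 -> [0, 9, 15, 33, 51, 63]
Stage 5 (CLIP -8 13): clip(0,-8,13)=0, clip(9,-8,13)=9, clip(15,-8,13)=13, clip(33,-8,13)=13, clip(51,-8,13)=13, clip(63,-8,13)=13 -> [0, 9, 13, 13, 13, 13]
Stage 6 (AMPLIFY -1): 0*-1=0, 9*-1=-9, 13*-1=-13, 13*-1=-13, 13*-1=-13, 13*-1=-13 -> [0, -9, -13, -13, -13, -13]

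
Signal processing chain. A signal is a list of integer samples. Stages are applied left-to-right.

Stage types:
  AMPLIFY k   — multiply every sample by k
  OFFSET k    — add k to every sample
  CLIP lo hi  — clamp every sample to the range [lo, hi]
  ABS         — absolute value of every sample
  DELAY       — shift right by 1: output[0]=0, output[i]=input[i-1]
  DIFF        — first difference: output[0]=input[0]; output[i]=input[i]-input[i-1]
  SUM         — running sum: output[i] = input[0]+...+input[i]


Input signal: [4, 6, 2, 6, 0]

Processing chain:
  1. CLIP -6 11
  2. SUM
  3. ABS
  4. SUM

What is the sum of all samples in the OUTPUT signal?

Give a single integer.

Answer: 150

Derivation:
Input: [4, 6, 2, 6, 0]
Stage 1 (CLIP -6 11): clip(4,-6,11)=4, clip(6,-6,11)=6, clip(2,-6,11)=2, clip(6,-6,11)=6, clip(0,-6,11)=0 -> [4, 6, 2, 6, 0]
Stage 2 (SUM): sum[0..0]=4, sum[0..1]=10, sum[0..2]=12, sum[0..3]=18, sum[0..4]=18 -> [4, 10, 12, 18, 18]
Stage 3 (ABS): |4|=4, |10|=10, |12|=12, |18|=18, |18|=18 -> [4, 10, 12, 18, 18]
Stage 4 (SUM): sum[0..0]=4, sum[0..1]=14, sum[0..2]=26, sum[0..3]=44, sum[0..4]=62 -> [4, 14, 26, 44, 62]
Output sum: 150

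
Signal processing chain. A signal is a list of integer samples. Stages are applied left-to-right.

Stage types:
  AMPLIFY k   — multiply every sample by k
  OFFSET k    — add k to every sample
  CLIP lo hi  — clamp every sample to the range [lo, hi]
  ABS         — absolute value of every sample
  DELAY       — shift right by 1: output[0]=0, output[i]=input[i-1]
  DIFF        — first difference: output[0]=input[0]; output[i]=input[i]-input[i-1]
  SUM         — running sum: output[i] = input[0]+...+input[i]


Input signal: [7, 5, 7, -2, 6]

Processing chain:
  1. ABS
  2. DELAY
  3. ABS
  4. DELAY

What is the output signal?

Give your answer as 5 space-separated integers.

Answer: 0 0 7 5 7

Derivation:
Input: [7, 5, 7, -2, 6]
Stage 1 (ABS): |7|=7, |5|=5, |7|=7, |-2|=2, |6|=6 -> [7, 5, 7, 2, 6]
Stage 2 (DELAY): [0, 7, 5, 7, 2] = [0, 7, 5, 7, 2] -> [0, 7, 5, 7, 2]
Stage 3 (ABS): |0|=0, |7|=7, |5|=5, |7|=7, |2|=2 -> [0, 7, 5, 7, 2]
Stage 4 (DELAY): [0, 0, 7, 5, 7] = [0, 0, 7, 5, 7] -> [0, 0, 7, 5, 7]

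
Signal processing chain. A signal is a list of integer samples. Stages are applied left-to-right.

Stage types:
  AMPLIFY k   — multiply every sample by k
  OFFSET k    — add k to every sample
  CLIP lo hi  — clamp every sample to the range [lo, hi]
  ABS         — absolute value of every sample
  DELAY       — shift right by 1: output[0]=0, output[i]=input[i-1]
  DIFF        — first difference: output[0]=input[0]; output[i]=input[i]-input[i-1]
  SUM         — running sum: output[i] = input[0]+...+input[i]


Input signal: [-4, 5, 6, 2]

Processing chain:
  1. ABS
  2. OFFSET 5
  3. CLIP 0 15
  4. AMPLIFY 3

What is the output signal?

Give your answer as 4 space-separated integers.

Answer: 27 30 33 21

Derivation:
Input: [-4, 5, 6, 2]
Stage 1 (ABS): |-4|=4, |5|=5, |6|=6, |2|=2 -> [4, 5, 6, 2]
Stage 2 (OFFSET 5): 4+5=9, 5+5=10, 6+5=11, 2+5=7 -> [9, 10, 11, 7]
Stage 3 (CLIP 0 15): clip(9,0,15)=9, clip(10,0,15)=10, clip(11,0,15)=11, clip(7,0,15)=7 -> [9, 10, 11, 7]
Stage 4 (AMPLIFY 3): 9*3=27, 10*3=30, 11*3=33, 7*3=21 -> [27, 30, 33, 21]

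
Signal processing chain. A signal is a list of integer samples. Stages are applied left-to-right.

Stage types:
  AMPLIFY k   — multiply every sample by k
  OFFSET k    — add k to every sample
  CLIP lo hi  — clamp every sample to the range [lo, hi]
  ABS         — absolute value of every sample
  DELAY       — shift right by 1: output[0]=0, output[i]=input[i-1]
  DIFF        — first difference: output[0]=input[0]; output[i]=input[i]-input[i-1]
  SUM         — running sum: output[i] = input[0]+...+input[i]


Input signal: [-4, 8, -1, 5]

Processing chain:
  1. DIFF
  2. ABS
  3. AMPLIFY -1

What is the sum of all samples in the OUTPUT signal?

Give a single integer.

Input: [-4, 8, -1, 5]
Stage 1 (DIFF): s[0]=-4, 8--4=12, -1-8=-9, 5--1=6 -> [-4, 12, -9, 6]
Stage 2 (ABS): |-4|=4, |12|=12, |-9|=9, |6|=6 -> [4, 12, 9, 6]
Stage 3 (AMPLIFY -1): 4*-1=-4, 12*-1=-12, 9*-1=-9, 6*-1=-6 -> [-4, -12, -9, -6]
Output sum: -31

Answer: -31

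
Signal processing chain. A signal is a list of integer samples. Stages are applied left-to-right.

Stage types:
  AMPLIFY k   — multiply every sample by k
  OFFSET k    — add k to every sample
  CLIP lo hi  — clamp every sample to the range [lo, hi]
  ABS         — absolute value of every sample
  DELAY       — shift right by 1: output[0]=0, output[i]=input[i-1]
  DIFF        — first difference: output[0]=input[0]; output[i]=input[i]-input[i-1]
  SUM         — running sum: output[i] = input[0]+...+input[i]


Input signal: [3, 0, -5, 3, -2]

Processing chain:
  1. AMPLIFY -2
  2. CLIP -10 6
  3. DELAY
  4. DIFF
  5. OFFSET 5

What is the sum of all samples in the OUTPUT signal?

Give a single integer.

Input: [3, 0, -5, 3, -2]
Stage 1 (AMPLIFY -2): 3*-2=-6, 0*-2=0, -5*-2=10, 3*-2=-6, -2*-2=4 -> [-6, 0, 10, -6, 4]
Stage 2 (CLIP -10 6): clip(-6,-10,6)=-6, clip(0,-10,6)=0, clip(10,-10,6)=6, clip(-6,-10,6)=-6, clip(4,-10,6)=4 -> [-6, 0, 6, -6, 4]
Stage 3 (DELAY): [0, -6, 0, 6, -6] = [0, -6, 0, 6, -6] -> [0, -6, 0, 6, -6]
Stage 4 (DIFF): s[0]=0, -6-0=-6, 0--6=6, 6-0=6, -6-6=-12 -> [0, -6, 6, 6, -12]
Stage 5 (OFFSET 5): 0+5=5, -6+5=-1, 6+5=11, 6+5=11, -12+5=-7 -> [5, -1, 11, 11, -7]
Output sum: 19

Answer: 19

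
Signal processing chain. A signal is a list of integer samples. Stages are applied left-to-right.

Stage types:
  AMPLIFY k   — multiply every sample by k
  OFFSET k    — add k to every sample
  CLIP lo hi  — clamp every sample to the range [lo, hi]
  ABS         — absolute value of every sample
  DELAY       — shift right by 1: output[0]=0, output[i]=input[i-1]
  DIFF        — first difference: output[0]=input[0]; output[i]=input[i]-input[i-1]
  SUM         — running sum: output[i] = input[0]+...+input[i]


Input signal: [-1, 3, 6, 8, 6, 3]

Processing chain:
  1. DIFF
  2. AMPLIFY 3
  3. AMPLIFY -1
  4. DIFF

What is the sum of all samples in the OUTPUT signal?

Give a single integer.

Answer: 9

Derivation:
Input: [-1, 3, 6, 8, 6, 3]
Stage 1 (DIFF): s[0]=-1, 3--1=4, 6-3=3, 8-6=2, 6-8=-2, 3-6=-3 -> [-1, 4, 3, 2, -2, -3]
Stage 2 (AMPLIFY 3): -1*3=-3, 4*3=12, 3*3=9, 2*3=6, -2*3=-6, -3*3=-9 -> [-3, 12, 9, 6, -6, -9]
Stage 3 (AMPLIFY -1): -3*-1=3, 12*-1=-12, 9*-1=-9, 6*-1=-6, -6*-1=6, -9*-1=9 -> [3, -12, -9, -6, 6, 9]
Stage 4 (DIFF): s[0]=3, -12-3=-15, -9--12=3, -6--9=3, 6--6=12, 9-6=3 -> [3, -15, 3, 3, 12, 3]
Output sum: 9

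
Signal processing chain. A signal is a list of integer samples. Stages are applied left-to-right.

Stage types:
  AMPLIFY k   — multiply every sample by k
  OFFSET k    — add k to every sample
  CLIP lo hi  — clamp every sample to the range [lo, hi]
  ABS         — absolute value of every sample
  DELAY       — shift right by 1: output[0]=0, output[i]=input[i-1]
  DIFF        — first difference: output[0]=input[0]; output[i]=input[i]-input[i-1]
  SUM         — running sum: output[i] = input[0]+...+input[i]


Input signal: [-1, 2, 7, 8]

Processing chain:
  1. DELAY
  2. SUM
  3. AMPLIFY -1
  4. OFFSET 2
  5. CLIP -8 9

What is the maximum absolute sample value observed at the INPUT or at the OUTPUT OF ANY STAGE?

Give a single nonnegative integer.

Input: [-1, 2, 7, 8] (max |s|=8)
Stage 1 (DELAY): [0, -1, 2, 7] = [0, -1, 2, 7] -> [0, -1, 2, 7] (max |s|=7)
Stage 2 (SUM): sum[0..0]=0, sum[0..1]=-1, sum[0..2]=1, sum[0..3]=8 -> [0, -1, 1, 8] (max |s|=8)
Stage 3 (AMPLIFY -1): 0*-1=0, -1*-1=1, 1*-1=-1, 8*-1=-8 -> [0, 1, -1, -8] (max |s|=8)
Stage 4 (OFFSET 2): 0+2=2, 1+2=3, -1+2=1, -8+2=-6 -> [2, 3, 1, -6] (max |s|=6)
Stage 5 (CLIP -8 9): clip(2,-8,9)=2, clip(3,-8,9)=3, clip(1,-8,9)=1, clip(-6,-8,9)=-6 -> [2, 3, 1, -6] (max |s|=6)
Overall max amplitude: 8

Answer: 8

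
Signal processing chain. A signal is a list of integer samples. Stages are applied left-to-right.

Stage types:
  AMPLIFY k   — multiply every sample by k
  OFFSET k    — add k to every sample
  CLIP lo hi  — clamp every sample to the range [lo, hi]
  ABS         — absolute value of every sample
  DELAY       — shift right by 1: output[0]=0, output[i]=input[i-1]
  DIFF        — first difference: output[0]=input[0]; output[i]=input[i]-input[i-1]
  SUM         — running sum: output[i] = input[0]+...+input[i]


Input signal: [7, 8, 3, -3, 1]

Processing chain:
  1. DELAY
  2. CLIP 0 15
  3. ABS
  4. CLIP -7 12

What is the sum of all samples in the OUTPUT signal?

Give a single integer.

Input: [7, 8, 3, -3, 1]
Stage 1 (DELAY): [0, 7, 8, 3, -3] = [0, 7, 8, 3, -3] -> [0, 7, 8, 3, -3]
Stage 2 (CLIP 0 15): clip(0,0,15)=0, clip(7,0,15)=7, clip(8,0,15)=8, clip(3,0,15)=3, clip(-3,0,15)=0 -> [0, 7, 8, 3, 0]
Stage 3 (ABS): |0|=0, |7|=7, |8|=8, |3|=3, |0|=0 -> [0, 7, 8, 3, 0]
Stage 4 (CLIP -7 12): clip(0,-7,12)=0, clip(7,-7,12)=7, clip(8,-7,12)=8, clip(3,-7,12)=3, clip(0,-7,12)=0 -> [0, 7, 8, 3, 0]
Output sum: 18

Answer: 18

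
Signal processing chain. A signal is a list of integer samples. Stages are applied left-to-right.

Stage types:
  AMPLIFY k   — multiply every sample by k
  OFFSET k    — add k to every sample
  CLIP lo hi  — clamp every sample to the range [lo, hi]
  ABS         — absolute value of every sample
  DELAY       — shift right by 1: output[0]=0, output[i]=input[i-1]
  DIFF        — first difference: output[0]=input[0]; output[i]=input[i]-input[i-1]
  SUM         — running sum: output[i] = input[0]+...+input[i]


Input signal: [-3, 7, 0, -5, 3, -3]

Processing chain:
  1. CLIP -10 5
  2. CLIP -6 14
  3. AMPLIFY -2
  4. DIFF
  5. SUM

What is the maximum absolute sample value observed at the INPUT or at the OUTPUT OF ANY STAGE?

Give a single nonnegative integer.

Input: [-3, 7, 0, -5, 3, -3] (max |s|=7)
Stage 1 (CLIP -10 5): clip(-3,-10,5)=-3, clip(7,-10,5)=5, clip(0,-10,5)=0, clip(-5,-10,5)=-5, clip(3,-10,5)=3, clip(-3,-10,5)=-3 -> [-3, 5, 0, -5, 3, -3] (max |s|=5)
Stage 2 (CLIP -6 14): clip(-3,-6,14)=-3, clip(5,-6,14)=5, clip(0,-6,14)=0, clip(-5,-6,14)=-5, clip(3,-6,14)=3, clip(-3,-6,14)=-3 -> [-3, 5, 0, -5, 3, -3] (max |s|=5)
Stage 3 (AMPLIFY -2): -3*-2=6, 5*-2=-10, 0*-2=0, -5*-2=10, 3*-2=-6, -3*-2=6 -> [6, -10, 0, 10, -6, 6] (max |s|=10)
Stage 4 (DIFF): s[0]=6, -10-6=-16, 0--10=10, 10-0=10, -6-10=-16, 6--6=12 -> [6, -16, 10, 10, -16, 12] (max |s|=16)
Stage 5 (SUM): sum[0..0]=6, sum[0..1]=-10, sum[0..2]=0, sum[0..3]=10, sum[0..4]=-6, sum[0..5]=6 -> [6, -10, 0, 10, -6, 6] (max |s|=10)
Overall max amplitude: 16

Answer: 16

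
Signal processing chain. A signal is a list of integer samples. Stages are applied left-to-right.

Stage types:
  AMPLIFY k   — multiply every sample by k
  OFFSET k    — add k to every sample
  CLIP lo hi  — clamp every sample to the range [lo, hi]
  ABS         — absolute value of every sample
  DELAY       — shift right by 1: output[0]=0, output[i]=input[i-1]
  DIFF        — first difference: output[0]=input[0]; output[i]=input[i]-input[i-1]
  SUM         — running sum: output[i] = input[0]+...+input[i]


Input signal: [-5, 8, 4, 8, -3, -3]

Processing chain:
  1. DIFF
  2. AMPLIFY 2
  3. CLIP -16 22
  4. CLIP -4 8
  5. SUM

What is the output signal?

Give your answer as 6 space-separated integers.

Answer: -4 4 0 8 4 4

Derivation:
Input: [-5, 8, 4, 8, -3, -3]
Stage 1 (DIFF): s[0]=-5, 8--5=13, 4-8=-4, 8-4=4, -3-8=-11, -3--3=0 -> [-5, 13, -4, 4, -11, 0]
Stage 2 (AMPLIFY 2): -5*2=-10, 13*2=26, -4*2=-8, 4*2=8, -11*2=-22, 0*2=0 -> [-10, 26, -8, 8, -22, 0]
Stage 3 (CLIP -16 22): clip(-10,-16,22)=-10, clip(26,-16,22)=22, clip(-8,-16,22)=-8, clip(8,-16,22)=8, clip(-22,-16,22)=-16, clip(0,-16,22)=0 -> [-10, 22, -8, 8, -16, 0]
Stage 4 (CLIP -4 8): clip(-10,-4,8)=-4, clip(22,-4,8)=8, clip(-8,-4,8)=-4, clip(8,-4,8)=8, clip(-16,-4,8)=-4, clip(0,-4,8)=0 -> [-4, 8, -4, 8, -4, 0]
Stage 5 (SUM): sum[0..0]=-4, sum[0..1]=4, sum[0..2]=0, sum[0..3]=8, sum[0..4]=4, sum[0..5]=4 -> [-4, 4, 0, 8, 4, 4]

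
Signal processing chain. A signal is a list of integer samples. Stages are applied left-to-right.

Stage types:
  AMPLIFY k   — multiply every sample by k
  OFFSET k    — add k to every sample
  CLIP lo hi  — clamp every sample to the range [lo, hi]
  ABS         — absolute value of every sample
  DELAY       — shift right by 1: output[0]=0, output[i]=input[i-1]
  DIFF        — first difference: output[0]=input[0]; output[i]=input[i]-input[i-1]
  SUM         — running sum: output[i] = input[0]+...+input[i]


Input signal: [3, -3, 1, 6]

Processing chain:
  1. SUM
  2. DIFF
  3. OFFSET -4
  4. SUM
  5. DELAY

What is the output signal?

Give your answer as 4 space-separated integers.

Input: [3, -3, 1, 6]
Stage 1 (SUM): sum[0..0]=3, sum[0..1]=0, sum[0..2]=1, sum[0..3]=7 -> [3, 0, 1, 7]
Stage 2 (DIFF): s[0]=3, 0-3=-3, 1-0=1, 7-1=6 -> [3, -3, 1, 6]
Stage 3 (OFFSET -4): 3+-4=-1, -3+-4=-7, 1+-4=-3, 6+-4=2 -> [-1, -7, -3, 2]
Stage 4 (SUM): sum[0..0]=-1, sum[0..1]=-8, sum[0..2]=-11, sum[0..3]=-9 -> [-1, -8, -11, -9]
Stage 5 (DELAY): [0, -1, -8, -11] = [0, -1, -8, -11] -> [0, -1, -8, -11]

Answer: 0 -1 -8 -11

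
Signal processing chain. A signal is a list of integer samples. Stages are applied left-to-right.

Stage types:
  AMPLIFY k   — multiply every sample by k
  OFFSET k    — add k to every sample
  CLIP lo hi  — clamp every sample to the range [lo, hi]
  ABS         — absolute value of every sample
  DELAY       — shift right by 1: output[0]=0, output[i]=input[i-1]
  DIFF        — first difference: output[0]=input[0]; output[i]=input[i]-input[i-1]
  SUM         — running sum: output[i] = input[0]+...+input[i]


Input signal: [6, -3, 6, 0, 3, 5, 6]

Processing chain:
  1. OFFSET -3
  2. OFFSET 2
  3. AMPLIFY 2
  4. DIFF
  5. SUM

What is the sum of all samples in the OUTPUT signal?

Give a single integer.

Answer: 32

Derivation:
Input: [6, -3, 6, 0, 3, 5, 6]
Stage 1 (OFFSET -3): 6+-3=3, -3+-3=-6, 6+-3=3, 0+-3=-3, 3+-3=0, 5+-3=2, 6+-3=3 -> [3, -6, 3, -3, 0, 2, 3]
Stage 2 (OFFSET 2): 3+2=5, -6+2=-4, 3+2=5, -3+2=-1, 0+2=2, 2+2=4, 3+2=5 -> [5, -4, 5, -1, 2, 4, 5]
Stage 3 (AMPLIFY 2): 5*2=10, -4*2=-8, 5*2=10, -1*2=-2, 2*2=4, 4*2=8, 5*2=10 -> [10, -8, 10, -2, 4, 8, 10]
Stage 4 (DIFF): s[0]=10, -8-10=-18, 10--8=18, -2-10=-12, 4--2=6, 8-4=4, 10-8=2 -> [10, -18, 18, -12, 6, 4, 2]
Stage 5 (SUM): sum[0..0]=10, sum[0..1]=-8, sum[0..2]=10, sum[0..3]=-2, sum[0..4]=4, sum[0..5]=8, sum[0..6]=10 -> [10, -8, 10, -2, 4, 8, 10]
Output sum: 32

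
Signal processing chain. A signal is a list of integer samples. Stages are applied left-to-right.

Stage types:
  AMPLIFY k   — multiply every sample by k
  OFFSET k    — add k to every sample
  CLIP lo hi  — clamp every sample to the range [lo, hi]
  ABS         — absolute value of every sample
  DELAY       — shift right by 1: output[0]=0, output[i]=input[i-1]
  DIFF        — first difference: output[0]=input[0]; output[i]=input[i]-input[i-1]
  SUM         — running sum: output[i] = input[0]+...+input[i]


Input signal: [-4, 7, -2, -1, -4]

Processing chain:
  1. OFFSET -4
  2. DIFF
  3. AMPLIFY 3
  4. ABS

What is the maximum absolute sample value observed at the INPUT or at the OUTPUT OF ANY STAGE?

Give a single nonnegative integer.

Answer: 33

Derivation:
Input: [-4, 7, -2, -1, -4] (max |s|=7)
Stage 1 (OFFSET -4): -4+-4=-8, 7+-4=3, -2+-4=-6, -1+-4=-5, -4+-4=-8 -> [-8, 3, -6, -5, -8] (max |s|=8)
Stage 2 (DIFF): s[0]=-8, 3--8=11, -6-3=-9, -5--6=1, -8--5=-3 -> [-8, 11, -9, 1, -3] (max |s|=11)
Stage 3 (AMPLIFY 3): -8*3=-24, 11*3=33, -9*3=-27, 1*3=3, -3*3=-9 -> [-24, 33, -27, 3, -9] (max |s|=33)
Stage 4 (ABS): |-24|=24, |33|=33, |-27|=27, |3|=3, |-9|=9 -> [24, 33, 27, 3, 9] (max |s|=33)
Overall max amplitude: 33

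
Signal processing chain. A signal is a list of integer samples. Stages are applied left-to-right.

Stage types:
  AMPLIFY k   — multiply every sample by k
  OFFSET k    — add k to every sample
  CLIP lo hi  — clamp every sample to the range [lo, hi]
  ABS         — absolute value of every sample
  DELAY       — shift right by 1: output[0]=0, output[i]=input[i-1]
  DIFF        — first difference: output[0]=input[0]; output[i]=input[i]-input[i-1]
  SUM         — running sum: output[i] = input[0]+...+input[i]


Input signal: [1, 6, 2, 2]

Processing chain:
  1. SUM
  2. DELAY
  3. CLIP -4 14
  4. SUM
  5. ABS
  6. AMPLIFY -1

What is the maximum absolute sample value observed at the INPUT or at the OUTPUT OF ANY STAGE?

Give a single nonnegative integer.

Answer: 17

Derivation:
Input: [1, 6, 2, 2] (max |s|=6)
Stage 1 (SUM): sum[0..0]=1, sum[0..1]=7, sum[0..2]=9, sum[0..3]=11 -> [1, 7, 9, 11] (max |s|=11)
Stage 2 (DELAY): [0, 1, 7, 9] = [0, 1, 7, 9] -> [0, 1, 7, 9] (max |s|=9)
Stage 3 (CLIP -4 14): clip(0,-4,14)=0, clip(1,-4,14)=1, clip(7,-4,14)=7, clip(9,-4,14)=9 -> [0, 1, 7, 9] (max |s|=9)
Stage 4 (SUM): sum[0..0]=0, sum[0..1]=1, sum[0..2]=8, sum[0..3]=17 -> [0, 1, 8, 17] (max |s|=17)
Stage 5 (ABS): |0|=0, |1|=1, |8|=8, |17|=17 -> [0, 1, 8, 17] (max |s|=17)
Stage 6 (AMPLIFY -1): 0*-1=0, 1*-1=-1, 8*-1=-8, 17*-1=-17 -> [0, -1, -8, -17] (max |s|=17)
Overall max amplitude: 17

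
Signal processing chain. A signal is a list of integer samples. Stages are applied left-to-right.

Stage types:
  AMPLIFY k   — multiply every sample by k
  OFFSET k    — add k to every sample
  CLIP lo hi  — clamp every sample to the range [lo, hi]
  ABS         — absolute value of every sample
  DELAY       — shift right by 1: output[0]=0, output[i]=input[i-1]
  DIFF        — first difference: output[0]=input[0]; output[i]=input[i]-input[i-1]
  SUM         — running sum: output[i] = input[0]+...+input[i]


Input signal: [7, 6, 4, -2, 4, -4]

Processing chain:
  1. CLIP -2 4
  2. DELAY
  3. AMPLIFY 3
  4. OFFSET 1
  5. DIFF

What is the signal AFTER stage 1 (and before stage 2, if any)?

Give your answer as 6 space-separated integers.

Answer: 4 4 4 -2 4 -2

Derivation:
Input: [7, 6, 4, -2, 4, -4]
Stage 1 (CLIP -2 4): clip(7,-2,4)=4, clip(6,-2,4)=4, clip(4,-2,4)=4, clip(-2,-2,4)=-2, clip(4,-2,4)=4, clip(-4,-2,4)=-2 -> [4, 4, 4, -2, 4, -2]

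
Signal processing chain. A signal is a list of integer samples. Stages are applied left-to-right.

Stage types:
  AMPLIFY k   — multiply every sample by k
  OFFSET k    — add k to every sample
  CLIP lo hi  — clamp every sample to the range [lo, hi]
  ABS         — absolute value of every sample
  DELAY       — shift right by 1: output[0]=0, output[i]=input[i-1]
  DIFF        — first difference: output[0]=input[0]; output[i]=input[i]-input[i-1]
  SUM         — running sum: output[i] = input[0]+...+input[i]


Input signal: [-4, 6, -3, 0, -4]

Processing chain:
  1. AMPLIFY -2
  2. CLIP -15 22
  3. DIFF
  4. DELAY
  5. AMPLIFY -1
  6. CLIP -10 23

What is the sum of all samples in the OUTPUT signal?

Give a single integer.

Input: [-4, 6, -3, 0, -4]
Stage 1 (AMPLIFY -2): -4*-2=8, 6*-2=-12, -3*-2=6, 0*-2=0, -4*-2=8 -> [8, -12, 6, 0, 8]
Stage 2 (CLIP -15 22): clip(8,-15,22)=8, clip(-12,-15,22)=-12, clip(6,-15,22)=6, clip(0,-15,22)=0, clip(8,-15,22)=8 -> [8, -12, 6, 0, 8]
Stage 3 (DIFF): s[0]=8, -12-8=-20, 6--12=18, 0-6=-6, 8-0=8 -> [8, -20, 18, -6, 8]
Stage 4 (DELAY): [0, 8, -20, 18, -6] = [0, 8, -20, 18, -6] -> [0, 8, -20, 18, -6]
Stage 5 (AMPLIFY -1): 0*-1=0, 8*-1=-8, -20*-1=20, 18*-1=-18, -6*-1=6 -> [0, -8, 20, -18, 6]
Stage 6 (CLIP -10 23): clip(0,-10,23)=0, clip(-8,-10,23)=-8, clip(20,-10,23)=20, clip(-18,-10,23)=-10, clip(6,-10,23)=6 -> [0, -8, 20, -10, 6]
Output sum: 8

Answer: 8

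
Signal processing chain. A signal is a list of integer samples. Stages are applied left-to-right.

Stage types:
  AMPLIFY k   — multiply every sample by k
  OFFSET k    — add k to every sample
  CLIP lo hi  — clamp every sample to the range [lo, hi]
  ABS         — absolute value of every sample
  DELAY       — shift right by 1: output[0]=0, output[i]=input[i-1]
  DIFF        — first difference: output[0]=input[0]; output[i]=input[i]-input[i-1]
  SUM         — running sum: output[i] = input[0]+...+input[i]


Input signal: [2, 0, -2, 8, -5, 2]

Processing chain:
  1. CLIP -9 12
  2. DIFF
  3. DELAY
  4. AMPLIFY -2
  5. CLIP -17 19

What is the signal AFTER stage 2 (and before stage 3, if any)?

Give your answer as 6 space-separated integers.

Answer: 2 -2 -2 10 -13 7

Derivation:
Input: [2, 0, -2, 8, -5, 2]
Stage 1 (CLIP -9 12): clip(2,-9,12)=2, clip(0,-9,12)=0, clip(-2,-9,12)=-2, clip(8,-9,12)=8, clip(-5,-9,12)=-5, clip(2,-9,12)=2 -> [2, 0, -2, 8, -5, 2]
Stage 2 (DIFF): s[0]=2, 0-2=-2, -2-0=-2, 8--2=10, -5-8=-13, 2--5=7 -> [2, -2, -2, 10, -13, 7]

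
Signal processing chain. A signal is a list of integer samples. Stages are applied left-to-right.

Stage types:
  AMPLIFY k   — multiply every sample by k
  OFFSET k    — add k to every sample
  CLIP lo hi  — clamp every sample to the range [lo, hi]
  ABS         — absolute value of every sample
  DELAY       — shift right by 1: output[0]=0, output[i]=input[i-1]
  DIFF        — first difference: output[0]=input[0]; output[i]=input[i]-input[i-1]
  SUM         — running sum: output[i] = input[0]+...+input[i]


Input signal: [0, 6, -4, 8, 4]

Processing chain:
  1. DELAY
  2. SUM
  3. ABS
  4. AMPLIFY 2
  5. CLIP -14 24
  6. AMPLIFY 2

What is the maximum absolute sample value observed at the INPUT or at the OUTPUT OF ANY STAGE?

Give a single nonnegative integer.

Answer: 40

Derivation:
Input: [0, 6, -4, 8, 4] (max |s|=8)
Stage 1 (DELAY): [0, 0, 6, -4, 8] = [0, 0, 6, -4, 8] -> [0, 0, 6, -4, 8] (max |s|=8)
Stage 2 (SUM): sum[0..0]=0, sum[0..1]=0, sum[0..2]=6, sum[0..3]=2, sum[0..4]=10 -> [0, 0, 6, 2, 10] (max |s|=10)
Stage 3 (ABS): |0|=0, |0|=0, |6|=6, |2|=2, |10|=10 -> [0, 0, 6, 2, 10] (max |s|=10)
Stage 4 (AMPLIFY 2): 0*2=0, 0*2=0, 6*2=12, 2*2=4, 10*2=20 -> [0, 0, 12, 4, 20] (max |s|=20)
Stage 5 (CLIP -14 24): clip(0,-14,24)=0, clip(0,-14,24)=0, clip(12,-14,24)=12, clip(4,-14,24)=4, clip(20,-14,24)=20 -> [0, 0, 12, 4, 20] (max |s|=20)
Stage 6 (AMPLIFY 2): 0*2=0, 0*2=0, 12*2=24, 4*2=8, 20*2=40 -> [0, 0, 24, 8, 40] (max |s|=40)
Overall max amplitude: 40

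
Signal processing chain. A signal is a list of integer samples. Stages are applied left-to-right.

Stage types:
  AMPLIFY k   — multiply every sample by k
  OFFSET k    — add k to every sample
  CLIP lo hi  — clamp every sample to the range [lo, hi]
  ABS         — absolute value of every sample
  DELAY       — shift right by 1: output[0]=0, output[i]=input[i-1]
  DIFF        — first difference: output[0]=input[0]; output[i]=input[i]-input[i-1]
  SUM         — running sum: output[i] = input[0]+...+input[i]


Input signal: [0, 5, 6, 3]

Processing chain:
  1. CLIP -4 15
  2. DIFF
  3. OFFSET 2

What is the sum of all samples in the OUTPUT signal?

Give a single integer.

Input: [0, 5, 6, 3]
Stage 1 (CLIP -4 15): clip(0,-4,15)=0, clip(5,-4,15)=5, clip(6,-4,15)=6, clip(3,-4,15)=3 -> [0, 5, 6, 3]
Stage 2 (DIFF): s[0]=0, 5-0=5, 6-5=1, 3-6=-3 -> [0, 5, 1, -3]
Stage 3 (OFFSET 2): 0+2=2, 5+2=7, 1+2=3, -3+2=-1 -> [2, 7, 3, -1]
Output sum: 11

Answer: 11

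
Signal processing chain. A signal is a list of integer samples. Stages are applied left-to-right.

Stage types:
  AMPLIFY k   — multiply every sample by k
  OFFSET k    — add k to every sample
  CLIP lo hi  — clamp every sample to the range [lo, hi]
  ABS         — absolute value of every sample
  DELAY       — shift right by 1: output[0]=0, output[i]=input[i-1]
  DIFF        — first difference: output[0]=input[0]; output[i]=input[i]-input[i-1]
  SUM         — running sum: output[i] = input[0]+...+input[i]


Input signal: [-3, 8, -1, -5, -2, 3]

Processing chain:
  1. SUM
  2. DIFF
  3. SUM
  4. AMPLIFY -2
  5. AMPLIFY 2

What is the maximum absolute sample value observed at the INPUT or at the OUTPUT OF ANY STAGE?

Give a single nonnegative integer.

Answer: 20

Derivation:
Input: [-3, 8, -1, -5, -2, 3] (max |s|=8)
Stage 1 (SUM): sum[0..0]=-3, sum[0..1]=5, sum[0..2]=4, sum[0..3]=-1, sum[0..4]=-3, sum[0..5]=0 -> [-3, 5, 4, -1, -3, 0] (max |s|=5)
Stage 2 (DIFF): s[0]=-3, 5--3=8, 4-5=-1, -1-4=-5, -3--1=-2, 0--3=3 -> [-3, 8, -1, -5, -2, 3] (max |s|=8)
Stage 3 (SUM): sum[0..0]=-3, sum[0..1]=5, sum[0..2]=4, sum[0..3]=-1, sum[0..4]=-3, sum[0..5]=0 -> [-3, 5, 4, -1, -3, 0] (max |s|=5)
Stage 4 (AMPLIFY -2): -3*-2=6, 5*-2=-10, 4*-2=-8, -1*-2=2, -3*-2=6, 0*-2=0 -> [6, -10, -8, 2, 6, 0] (max |s|=10)
Stage 5 (AMPLIFY 2): 6*2=12, -10*2=-20, -8*2=-16, 2*2=4, 6*2=12, 0*2=0 -> [12, -20, -16, 4, 12, 0] (max |s|=20)
Overall max amplitude: 20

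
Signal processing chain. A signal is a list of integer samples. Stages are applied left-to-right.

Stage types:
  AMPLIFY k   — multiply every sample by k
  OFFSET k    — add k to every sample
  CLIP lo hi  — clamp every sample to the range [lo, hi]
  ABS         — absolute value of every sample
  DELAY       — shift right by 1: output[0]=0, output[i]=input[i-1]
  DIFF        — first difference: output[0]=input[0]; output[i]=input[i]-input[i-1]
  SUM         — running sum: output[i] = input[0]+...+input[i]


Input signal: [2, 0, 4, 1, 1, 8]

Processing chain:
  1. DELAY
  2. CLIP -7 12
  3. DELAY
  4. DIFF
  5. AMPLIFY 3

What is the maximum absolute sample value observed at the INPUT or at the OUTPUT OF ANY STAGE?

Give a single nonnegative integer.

Answer: 12

Derivation:
Input: [2, 0, 4, 1, 1, 8] (max |s|=8)
Stage 1 (DELAY): [0, 2, 0, 4, 1, 1] = [0, 2, 0, 4, 1, 1] -> [0, 2, 0, 4, 1, 1] (max |s|=4)
Stage 2 (CLIP -7 12): clip(0,-7,12)=0, clip(2,-7,12)=2, clip(0,-7,12)=0, clip(4,-7,12)=4, clip(1,-7,12)=1, clip(1,-7,12)=1 -> [0, 2, 0, 4, 1, 1] (max |s|=4)
Stage 3 (DELAY): [0, 0, 2, 0, 4, 1] = [0, 0, 2, 0, 4, 1] -> [0, 0, 2, 0, 4, 1] (max |s|=4)
Stage 4 (DIFF): s[0]=0, 0-0=0, 2-0=2, 0-2=-2, 4-0=4, 1-4=-3 -> [0, 0, 2, -2, 4, -3] (max |s|=4)
Stage 5 (AMPLIFY 3): 0*3=0, 0*3=0, 2*3=6, -2*3=-6, 4*3=12, -3*3=-9 -> [0, 0, 6, -6, 12, -9] (max |s|=12)
Overall max amplitude: 12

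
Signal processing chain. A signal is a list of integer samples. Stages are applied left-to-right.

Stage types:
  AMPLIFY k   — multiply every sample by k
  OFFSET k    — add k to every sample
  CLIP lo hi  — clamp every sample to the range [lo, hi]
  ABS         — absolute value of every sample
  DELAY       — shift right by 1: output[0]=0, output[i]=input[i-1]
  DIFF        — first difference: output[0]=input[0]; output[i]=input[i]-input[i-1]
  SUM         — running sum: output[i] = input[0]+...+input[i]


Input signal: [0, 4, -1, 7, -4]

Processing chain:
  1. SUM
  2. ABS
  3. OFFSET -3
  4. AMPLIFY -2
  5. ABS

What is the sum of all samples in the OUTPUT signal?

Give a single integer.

Answer: 28

Derivation:
Input: [0, 4, -1, 7, -4]
Stage 1 (SUM): sum[0..0]=0, sum[0..1]=4, sum[0..2]=3, sum[0..3]=10, sum[0..4]=6 -> [0, 4, 3, 10, 6]
Stage 2 (ABS): |0|=0, |4|=4, |3|=3, |10|=10, |6|=6 -> [0, 4, 3, 10, 6]
Stage 3 (OFFSET -3): 0+-3=-3, 4+-3=1, 3+-3=0, 10+-3=7, 6+-3=3 -> [-3, 1, 0, 7, 3]
Stage 4 (AMPLIFY -2): -3*-2=6, 1*-2=-2, 0*-2=0, 7*-2=-14, 3*-2=-6 -> [6, -2, 0, -14, -6]
Stage 5 (ABS): |6|=6, |-2|=2, |0|=0, |-14|=14, |-6|=6 -> [6, 2, 0, 14, 6]
Output sum: 28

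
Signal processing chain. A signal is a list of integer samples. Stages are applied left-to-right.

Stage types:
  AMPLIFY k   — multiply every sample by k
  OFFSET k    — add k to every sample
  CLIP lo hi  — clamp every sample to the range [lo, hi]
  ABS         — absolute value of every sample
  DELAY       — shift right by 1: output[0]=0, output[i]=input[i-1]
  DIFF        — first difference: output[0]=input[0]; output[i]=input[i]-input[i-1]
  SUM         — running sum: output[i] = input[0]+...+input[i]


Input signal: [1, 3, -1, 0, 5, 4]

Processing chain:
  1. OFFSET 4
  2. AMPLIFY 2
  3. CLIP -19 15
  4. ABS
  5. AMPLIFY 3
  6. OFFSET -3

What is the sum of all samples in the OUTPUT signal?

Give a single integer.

Input: [1, 3, -1, 0, 5, 4]
Stage 1 (OFFSET 4): 1+4=5, 3+4=7, -1+4=3, 0+4=4, 5+4=9, 4+4=8 -> [5, 7, 3, 4, 9, 8]
Stage 2 (AMPLIFY 2): 5*2=10, 7*2=14, 3*2=6, 4*2=8, 9*2=18, 8*2=16 -> [10, 14, 6, 8, 18, 16]
Stage 3 (CLIP -19 15): clip(10,-19,15)=10, clip(14,-19,15)=14, clip(6,-19,15)=6, clip(8,-19,15)=8, clip(18,-19,15)=15, clip(16,-19,15)=15 -> [10, 14, 6, 8, 15, 15]
Stage 4 (ABS): |10|=10, |14|=14, |6|=6, |8|=8, |15|=15, |15|=15 -> [10, 14, 6, 8, 15, 15]
Stage 5 (AMPLIFY 3): 10*3=30, 14*3=42, 6*3=18, 8*3=24, 15*3=45, 15*3=45 -> [30, 42, 18, 24, 45, 45]
Stage 6 (OFFSET -3): 30+-3=27, 42+-3=39, 18+-3=15, 24+-3=21, 45+-3=42, 45+-3=42 -> [27, 39, 15, 21, 42, 42]
Output sum: 186

Answer: 186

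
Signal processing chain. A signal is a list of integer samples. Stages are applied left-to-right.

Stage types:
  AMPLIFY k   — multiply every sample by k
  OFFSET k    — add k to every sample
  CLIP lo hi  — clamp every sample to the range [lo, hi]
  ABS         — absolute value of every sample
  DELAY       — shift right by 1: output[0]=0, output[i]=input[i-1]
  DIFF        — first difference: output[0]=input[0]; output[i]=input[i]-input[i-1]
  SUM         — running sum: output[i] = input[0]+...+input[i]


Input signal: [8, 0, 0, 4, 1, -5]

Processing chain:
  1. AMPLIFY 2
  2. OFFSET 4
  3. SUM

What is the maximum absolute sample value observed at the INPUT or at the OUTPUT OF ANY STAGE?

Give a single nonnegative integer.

Input: [8, 0, 0, 4, 1, -5] (max |s|=8)
Stage 1 (AMPLIFY 2): 8*2=16, 0*2=0, 0*2=0, 4*2=8, 1*2=2, -5*2=-10 -> [16, 0, 0, 8, 2, -10] (max |s|=16)
Stage 2 (OFFSET 4): 16+4=20, 0+4=4, 0+4=4, 8+4=12, 2+4=6, -10+4=-6 -> [20, 4, 4, 12, 6, -6] (max |s|=20)
Stage 3 (SUM): sum[0..0]=20, sum[0..1]=24, sum[0..2]=28, sum[0..3]=40, sum[0..4]=46, sum[0..5]=40 -> [20, 24, 28, 40, 46, 40] (max |s|=46)
Overall max amplitude: 46

Answer: 46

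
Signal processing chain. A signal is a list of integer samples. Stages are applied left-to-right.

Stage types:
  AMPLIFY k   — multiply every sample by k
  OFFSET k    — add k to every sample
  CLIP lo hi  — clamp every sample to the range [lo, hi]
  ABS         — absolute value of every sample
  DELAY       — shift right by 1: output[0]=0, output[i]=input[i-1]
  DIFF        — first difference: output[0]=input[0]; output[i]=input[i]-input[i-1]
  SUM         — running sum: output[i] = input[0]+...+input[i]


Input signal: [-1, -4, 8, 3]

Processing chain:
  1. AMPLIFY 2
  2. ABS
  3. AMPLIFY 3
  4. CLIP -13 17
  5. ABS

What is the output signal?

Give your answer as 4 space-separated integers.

Input: [-1, -4, 8, 3]
Stage 1 (AMPLIFY 2): -1*2=-2, -4*2=-8, 8*2=16, 3*2=6 -> [-2, -8, 16, 6]
Stage 2 (ABS): |-2|=2, |-8|=8, |16|=16, |6|=6 -> [2, 8, 16, 6]
Stage 3 (AMPLIFY 3): 2*3=6, 8*3=24, 16*3=48, 6*3=18 -> [6, 24, 48, 18]
Stage 4 (CLIP -13 17): clip(6,-13,17)=6, clip(24,-13,17)=17, clip(48,-13,17)=17, clip(18,-13,17)=17 -> [6, 17, 17, 17]
Stage 5 (ABS): |6|=6, |17|=17, |17|=17, |17|=17 -> [6, 17, 17, 17]

Answer: 6 17 17 17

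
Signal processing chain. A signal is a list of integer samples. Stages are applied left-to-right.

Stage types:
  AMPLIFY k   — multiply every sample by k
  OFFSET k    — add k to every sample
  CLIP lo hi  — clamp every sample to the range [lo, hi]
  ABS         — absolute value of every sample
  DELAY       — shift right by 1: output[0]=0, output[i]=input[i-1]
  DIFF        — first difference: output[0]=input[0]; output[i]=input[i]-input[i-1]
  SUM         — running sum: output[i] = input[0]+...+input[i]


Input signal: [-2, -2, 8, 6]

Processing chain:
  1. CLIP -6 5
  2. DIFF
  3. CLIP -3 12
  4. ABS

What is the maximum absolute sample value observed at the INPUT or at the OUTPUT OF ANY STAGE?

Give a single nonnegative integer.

Answer: 8

Derivation:
Input: [-2, -2, 8, 6] (max |s|=8)
Stage 1 (CLIP -6 5): clip(-2,-6,5)=-2, clip(-2,-6,5)=-2, clip(8,-6,5)=5, clip(6,-6,5)=5 -> [-2, -2, 5, 5] (max |s|=5)
Stage 2 (DIFF): s[0]=-2, -2--2=0, 5--2=7, 5-5=0 -> [-2, 0, 7, 0] (max |s|=7)
Stage 3 (CLIP -3 12): clip(-2,-3,12)=-2, clip(0,-3,12)=0, clip(7,-3,12)=7, clip(0,-3,12)=0 -> [-2, 0, 7, 0] (max |s|=7)
Stage 4 (ABS): |-2|=2, |0|=0, |7|=7, |0|=0 -> [2, 0, 7, 0] (max |s|=7)
Overall max amplitude: 8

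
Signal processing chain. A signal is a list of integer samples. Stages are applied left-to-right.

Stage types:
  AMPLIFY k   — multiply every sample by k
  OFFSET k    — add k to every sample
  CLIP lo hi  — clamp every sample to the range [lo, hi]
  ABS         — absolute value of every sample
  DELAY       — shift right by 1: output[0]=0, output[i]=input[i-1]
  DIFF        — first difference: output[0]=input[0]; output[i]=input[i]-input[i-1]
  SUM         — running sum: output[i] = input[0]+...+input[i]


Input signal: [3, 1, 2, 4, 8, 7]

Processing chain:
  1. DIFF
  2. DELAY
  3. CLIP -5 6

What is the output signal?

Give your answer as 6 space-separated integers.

Answer: 0 3 -2 1 2 4

Derivation:
Input: [3, 1, 2, 4, 8, 7]
Stage 1 (DIFF): s[0]=3, 1-3=-2, 2-1=1, 4-2=2, 8-4=4, 7-8=-1 -> [3, -2, 1, 2, 4, -1]
Stage 2 (DELAY): [0, 3, -2, 1, 2, 4] = [0, 3, -2, 1, 2, 4] -> [0, 3, -2, 1, 2, 4]
Stage 3 (CLIP -5 6): clip(0,-5,6)=0, clip(3,-5,6)=3, clip(-2,-5,6)=-2, clip(1,-5,6)=1, clip(2,-5,6)=2, clip(4,-5,6)=4 -> [0, 3, -2, 1, 2, 4]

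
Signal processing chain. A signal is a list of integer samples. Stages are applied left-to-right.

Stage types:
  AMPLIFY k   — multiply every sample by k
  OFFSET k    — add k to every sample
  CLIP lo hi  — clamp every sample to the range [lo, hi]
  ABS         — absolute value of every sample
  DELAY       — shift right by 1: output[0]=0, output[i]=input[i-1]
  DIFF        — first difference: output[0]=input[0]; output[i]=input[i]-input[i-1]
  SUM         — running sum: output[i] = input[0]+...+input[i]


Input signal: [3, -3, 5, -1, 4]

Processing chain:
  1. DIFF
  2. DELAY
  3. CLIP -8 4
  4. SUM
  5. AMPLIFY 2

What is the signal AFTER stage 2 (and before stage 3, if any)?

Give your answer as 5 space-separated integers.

Answer: 0 3 -6 8 -6

Derivation:
Input: [3, -3, 5, -1, 4]
Stage 1 (DIFF): s[0]=3, -3-3=-6, 5--3=8, -1-5=-6, 4--1=5 -> [3, -6, 8, -6, 5]
Stage 2 (DELAY): [0, 3, -6, 8, -6] = [0, 3, -6, 8, -6] -> [0, 3, -6, 8, -6]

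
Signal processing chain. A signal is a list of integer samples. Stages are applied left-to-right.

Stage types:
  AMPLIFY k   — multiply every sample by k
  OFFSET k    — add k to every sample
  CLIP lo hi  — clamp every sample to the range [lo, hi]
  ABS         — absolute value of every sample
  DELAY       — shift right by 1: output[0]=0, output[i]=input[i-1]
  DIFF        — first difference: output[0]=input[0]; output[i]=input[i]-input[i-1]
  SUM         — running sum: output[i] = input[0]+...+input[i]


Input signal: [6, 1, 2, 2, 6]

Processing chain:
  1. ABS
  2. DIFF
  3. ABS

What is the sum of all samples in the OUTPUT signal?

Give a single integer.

Answer: 16

Derivation:
Input: [6, 1, 2, 2, 6]
Stage 1 (ABS): |6|=6, |1|=1, |2|=2, |2|=2, |6|=6 -> [6, 1, 2, 2, 6]
Stage 2 (DIFF): s[0]=6, 1-6=-5, 2-1=1, 2-2=0, 6-2=4 -> [6, -5, 1, 0, 4]
Stage 3 (ABS): |6|=6, |-5|=5, |1|=1, |0|=0, |4|=4 -> [6, 5, 1, 0, 4]
Output sum: 16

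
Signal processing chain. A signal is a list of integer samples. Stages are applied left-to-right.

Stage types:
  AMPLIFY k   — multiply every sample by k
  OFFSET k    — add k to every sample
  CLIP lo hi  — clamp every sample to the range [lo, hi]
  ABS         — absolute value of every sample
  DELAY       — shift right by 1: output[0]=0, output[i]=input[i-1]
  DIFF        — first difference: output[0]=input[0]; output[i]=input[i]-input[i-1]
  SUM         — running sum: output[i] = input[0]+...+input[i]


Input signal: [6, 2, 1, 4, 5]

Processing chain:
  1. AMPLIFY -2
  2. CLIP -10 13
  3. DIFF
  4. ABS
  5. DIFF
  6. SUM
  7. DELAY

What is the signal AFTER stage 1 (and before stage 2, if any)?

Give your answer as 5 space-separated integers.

Answer: -12 -4 -2 -8 -10

Derivation:
Input: [6, 2, 1, 4, 5]
Stage 1 (AMPLIFY -2): 6*-2=-12, 2*-2=-4, 1*-2=-2, 4*-2=-8, 5*-2=-10 -> [-12, -4, -2, -8, -10]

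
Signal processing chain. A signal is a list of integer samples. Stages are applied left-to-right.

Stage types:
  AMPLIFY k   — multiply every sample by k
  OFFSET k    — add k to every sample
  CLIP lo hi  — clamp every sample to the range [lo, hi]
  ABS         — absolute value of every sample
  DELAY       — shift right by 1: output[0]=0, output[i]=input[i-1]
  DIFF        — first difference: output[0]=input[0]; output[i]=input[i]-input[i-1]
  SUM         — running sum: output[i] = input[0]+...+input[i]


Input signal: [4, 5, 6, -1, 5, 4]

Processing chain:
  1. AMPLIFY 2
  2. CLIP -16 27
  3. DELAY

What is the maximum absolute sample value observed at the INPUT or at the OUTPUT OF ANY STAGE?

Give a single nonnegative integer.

Answer: 12

Derivation:
Input: [4, 5, 6, -1, 5, 4] (max |s|=6)
Stage 1 (AMPLIFY 2): 4*2=8, 5*2=10, 6*2=12, -1*2=-2, 5*2=10, 4*2=8 -> [8, 10, 12, -2, 10, 8] (max |s|=12)
Stage 2 (CLIP -16 27): clip(8,-16,27)=8, clip(10,-16,27)=10, clip(12,-16,27)=12, clip(-2,-16,27)=-2, clip(10,-16,27)=10, clip(8,-16,27)=8 -> [8, 10, 12, -2, 10, 8] (max |s|=12)
Stage 3 (DELAY): [0, 8, 10, 12, -2, 10] = [0, 8, 10, 12, -2, 10] -> [0, 8, 10, 12, -2, 10] (max |s|=12)
Overall max amplitude: 12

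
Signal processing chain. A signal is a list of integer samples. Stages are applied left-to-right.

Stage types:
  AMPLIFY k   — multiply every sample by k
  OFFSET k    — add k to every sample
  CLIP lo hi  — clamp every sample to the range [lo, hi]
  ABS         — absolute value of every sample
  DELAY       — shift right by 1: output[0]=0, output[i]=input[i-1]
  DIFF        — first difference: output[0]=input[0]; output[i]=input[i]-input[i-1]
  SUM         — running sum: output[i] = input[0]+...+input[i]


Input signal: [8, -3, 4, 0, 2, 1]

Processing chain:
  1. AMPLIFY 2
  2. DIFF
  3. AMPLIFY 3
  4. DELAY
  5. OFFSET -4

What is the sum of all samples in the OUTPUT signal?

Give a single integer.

Input: [8, -3, 4, 0, 2, 1]
Stage 1 (AMPLIFY 2): 8*2=16, -3*2=-6, 4*2=8, 0*2=0, 2*2=4, 1*2=2 -> [16, -6, 8, 0, 4, 2]
Stage 2 (DIFF): s[0]=16, -6-16=-22, 8--6=14, 0-8=-8, 4-0=4, 2-4=-2 -> [16, -22, 14, -8, 4, -2]
Stage 3 (AMPLIFY 3): 16*3=48, -22*3=-66, 14*3=42, -8*3=-24, 4*3=12, -2*3=-6 -> [48, -66, 42, -24, 12, -6]
Stage 4 (DELAY): [0, 48, -66, 42, -24, 12] = [0, 48, -66, 42, -24, 12] -> [0, 48, -66, 42, -24, 12]
Stage 5 (OFFSET -4): 0+-4=-4, 48+-4=44, -66+-4=-70, 42+-4=38, -24+-4=-28, 12+-4=8 -> [-4, 44, -70, 38, -28, 8]
Output sum: -12

Answer: -12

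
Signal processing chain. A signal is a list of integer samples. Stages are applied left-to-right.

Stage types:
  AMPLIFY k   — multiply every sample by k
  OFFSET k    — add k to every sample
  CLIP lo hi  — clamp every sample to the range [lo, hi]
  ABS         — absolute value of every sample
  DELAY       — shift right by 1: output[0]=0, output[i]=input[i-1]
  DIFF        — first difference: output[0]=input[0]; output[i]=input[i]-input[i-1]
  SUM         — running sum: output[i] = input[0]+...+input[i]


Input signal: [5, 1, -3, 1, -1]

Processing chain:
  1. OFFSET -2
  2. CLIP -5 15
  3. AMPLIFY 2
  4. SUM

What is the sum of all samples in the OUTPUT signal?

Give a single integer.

Answer: -18

Derivation:
Input: [5, 1, -3, 1, -1]
Stage 1 (OFFSET -2): 5+-2=3, 1+-2=-1, -3+-2=-5, 1+-2=-1, -1+-2=-3 -> [3, -1, -5, -1, -3]
Stage 2 (CLIP -5 15): clip(3,-5,15)=3, clip(-1,-5,15)=-1, clip(-5,-5,15)=-5, clip(-1,-5,15)=-1, clip(-3,-5,15)=-3 -> [3, -1, -5, -1, -3]
Stage 3 (AMPLIFY 2): 3*2=6, -1*2=-2, -5*2=-10, -1*2=-2, -3*2=-6 -> [6, -2, -10, -2, -6]
Stage 4 (SUM): sum[0..0]=6, sum[0..1]=4, sum[0..2]=-6, sum[0..3]=-8, sum[0..4]=-14 -> [6, 4, -6, -8, -14]
Output sum: -18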